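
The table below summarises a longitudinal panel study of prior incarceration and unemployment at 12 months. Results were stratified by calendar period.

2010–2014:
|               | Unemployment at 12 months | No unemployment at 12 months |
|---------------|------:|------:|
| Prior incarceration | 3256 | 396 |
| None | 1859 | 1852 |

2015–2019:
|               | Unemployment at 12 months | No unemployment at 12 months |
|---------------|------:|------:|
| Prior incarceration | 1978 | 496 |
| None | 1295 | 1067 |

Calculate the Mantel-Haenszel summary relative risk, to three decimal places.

RR_MH = Σ(aᵢ·n₀ᵢ/nᵢ) / Σ(cᵢ·n₁ᵢ/nᵢ), with n₁ᵢ = aᵢ+bᵢ (exposed), n₀ᵢ = cᵢ+dᵢ (unexposed), nᵢ = n₁ᵢ+n₀ᵢ.
Stratum 1 (2010–2014): n₁ = 3652, n₀ = 3711, n = 7363; a·n₀/n = 3256·3711/7363 = 1641.0452; c·n₁/n = 1859·3652/7363 = 922.0519
Stratum 2 (2015–2019): n₁ = 2474, n₀ = 2362, n = 4836; a·n₀/n = 1978·2362/4836 = 966.0951; c·n₁/n = 1295·2474/4836 = 662.4959
RR_MH = (1641.0452 + 966.0951) / (922.0519 + 662.4959) = 2607.1403 / 1584.5477 = 1.64535

1.645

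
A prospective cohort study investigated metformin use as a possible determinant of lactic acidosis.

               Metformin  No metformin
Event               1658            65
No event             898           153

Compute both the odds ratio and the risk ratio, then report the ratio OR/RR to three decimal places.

Reading the table with exposure as columns: a = 1658 (Metformin, case), b = 898 (Metformin, non-case), c = 65 (No metformin, case), d = 153.
OR = (1658·153)/(898·65) = 253674/58370 = 4.34597
Risk in exposed = 1658/2556 = 0.64867; risk in unexposed = 65/218 = 0.29817; RR = 2.17554
OR/RR = 4.34597 / 2.17554 = 1.99765
The outcome is not rare, so the OR lies further from 1 than the RR.

1.998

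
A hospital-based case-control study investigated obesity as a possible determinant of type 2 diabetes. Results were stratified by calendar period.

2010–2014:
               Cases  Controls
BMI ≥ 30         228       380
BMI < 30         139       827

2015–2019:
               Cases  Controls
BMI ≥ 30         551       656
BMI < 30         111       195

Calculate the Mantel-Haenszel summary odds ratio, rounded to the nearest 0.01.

OR_MH = Σ(aᵢdᵢ/nᵢ) / Σ(bᵢcᵢ/nᵢ), where nᵢ is the stratum total.
Stratum 1 (2010–2014): n = 1574; a·d/n = 228·827/1574 = 119.7942; b·c/n = 380·139/1574 = 33.5578
Stratum 2 (2015–2019): n = 1513; a·d/n = 551·195/1513 = 71.0145; b·c/n = 656·111/1513 = 48.1269
OR_MH = (119.7942 + 71.0145) / (33.5578 + 48.1269) = 190.8087 / 81.6847 = 2.33592

2.34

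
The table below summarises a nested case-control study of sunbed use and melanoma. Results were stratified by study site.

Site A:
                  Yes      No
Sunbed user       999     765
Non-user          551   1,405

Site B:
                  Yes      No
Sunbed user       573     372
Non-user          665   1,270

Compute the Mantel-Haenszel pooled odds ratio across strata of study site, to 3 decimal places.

OR_MH = Σ(aᵢdᵢ/nᵢ) / Σ(bᵢcᵢ/nᵢ), where nᵢ is the stratum total.
Stratum 1 (Site A): n = 3720; a·d/n = 999·1405/3720 = 377.3105; b·c/n = 765·551/3720 = 113.3105
Stratum 2 (Site B): n = 2880; a·d/n = 573·1270/2880 = 252.6771; b·c/n = 372·665/2880 = 85.8958
OR_MH = (377.3105 + 252.6771) / (113.3105 + 85.8958) = 629.9876 / 199.2063 = 3.16249

3.162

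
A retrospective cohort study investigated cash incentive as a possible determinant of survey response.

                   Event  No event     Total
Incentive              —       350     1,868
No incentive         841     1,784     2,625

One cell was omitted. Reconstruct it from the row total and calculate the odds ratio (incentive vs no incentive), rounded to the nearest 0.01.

9.20

The missing cell is in the exposed row: 1868 − 350 = 1518.
So a = 1518, b = 350, c = 841, d = 1784.
OR = (a·d)/(b·c) = (1518 × 1784) / (350 × 841) = 2708112 / 294350 = 9.20031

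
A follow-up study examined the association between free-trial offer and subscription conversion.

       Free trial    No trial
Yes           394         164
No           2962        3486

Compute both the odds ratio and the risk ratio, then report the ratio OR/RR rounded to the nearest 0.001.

1.082

Reading the table with exposure as columns: a = 394 (Free trial, case), b = 2962 (Free trial, non-case), c = 164 (No trial, case), d = 3486.
OR = (394·3486)/(2962·164) = 1373484/485768 = 2.82745
Risk in exposed = 394/3356 = 0.11740; risk in unexposed = 164/3650 = 0.04493; RR = 2.61290
OR/RR = 2.82745 / 2.61290 = 1.08211
The outcome is not rare, so the OR lies further from 1 than the RR.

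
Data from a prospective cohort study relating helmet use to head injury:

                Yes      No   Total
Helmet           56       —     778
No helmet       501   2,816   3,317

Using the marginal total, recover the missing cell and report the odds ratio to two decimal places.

0.44

The missing cell is in the exposed row: 778 − 56 = 722.
So a = 56, b = 722, c = 501, d = 2816.
OR = (a·d)/(b·c) = (56 × 2816) / (722 × 501) = 157696 / 361722 = 0.43596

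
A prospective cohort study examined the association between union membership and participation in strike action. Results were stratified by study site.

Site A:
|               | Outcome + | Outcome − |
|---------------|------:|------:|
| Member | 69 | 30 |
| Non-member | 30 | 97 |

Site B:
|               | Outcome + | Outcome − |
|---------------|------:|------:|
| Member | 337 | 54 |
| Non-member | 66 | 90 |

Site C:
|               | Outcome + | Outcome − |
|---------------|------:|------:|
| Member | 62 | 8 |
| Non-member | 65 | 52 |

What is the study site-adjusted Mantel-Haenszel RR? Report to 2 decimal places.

RR_MH = Σ(aᵢ·n₀ᵢ/nᵢ) / Σ(cᵢ·n₁ᵢ/nᵢ), with n₁ᵢ = aᵢ+bᵢ (exposed), n₀ᵢ = cᵢ+dᵢ (unexposed), nᵢ = n₁ᵢ+n₀ᵢ.
Stratum 1 (Site A): n₁ = 99, n₀ = 127, n = 226; a·n₀/n = 69·127/226 = 38.7743; c·n₁/n = 30·99/226 = 13.1416
Stratum 2 (Site B): n₁ = 391, n₀ = 156, n = 547; a·n₀/n = 337·156/547 = 96.1097; c·n₁/n = 66·391/547 = 47.1773
Stratum 3 (Site C): n₁ = 70, n₀ = 117, n = 187; a·n₀/n = 62·117/187 = 38.7914; c·n₁/n = 65·70/187 = 24.3316
RR_MH = (38.7743 + 96.1097 + 38.7914) / (13.1416 + 47.1773 + 24.3316) = 173.6755 / 84.6505 = 2.05168

2.05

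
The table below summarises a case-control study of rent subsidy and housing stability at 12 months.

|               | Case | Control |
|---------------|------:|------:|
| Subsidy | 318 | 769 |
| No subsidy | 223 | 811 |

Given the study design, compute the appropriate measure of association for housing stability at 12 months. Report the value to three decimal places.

1.504

Cells: a = 318, b = 769, c = 223, d = 811.
This is a case-control study: participants were sampled on outcome status, so risks in the source population cannot be estimated directly — relative risk is not valid here. The odds ratio is the appropriate measure.
OR = (a·d)/(b·c) = (318 × 811) / (769 × 223) = 257898 / 171487 = 1.50389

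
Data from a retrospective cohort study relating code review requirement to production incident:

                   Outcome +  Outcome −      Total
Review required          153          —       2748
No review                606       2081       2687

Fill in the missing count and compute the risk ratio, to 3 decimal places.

The missing cell is in the exposed row: 2748 − 153 = 2595.
So a = 153, b = 2595, c = 606, d = 2081.
RR = [a/(a+b)] / [c/(c+d)] = (153/2748) / (606/2687) = 0.05568/0.22553 = 0.24687

0.247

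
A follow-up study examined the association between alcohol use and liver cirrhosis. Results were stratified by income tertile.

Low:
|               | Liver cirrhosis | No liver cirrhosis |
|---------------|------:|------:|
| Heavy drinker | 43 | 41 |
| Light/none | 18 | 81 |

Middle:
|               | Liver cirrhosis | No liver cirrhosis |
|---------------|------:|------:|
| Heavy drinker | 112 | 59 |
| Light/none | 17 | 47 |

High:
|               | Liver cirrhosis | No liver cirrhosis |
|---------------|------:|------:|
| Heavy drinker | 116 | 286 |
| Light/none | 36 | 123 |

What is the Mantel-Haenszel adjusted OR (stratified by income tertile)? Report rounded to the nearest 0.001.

OR_MH = Σ(aᵢdᵢ/nᵢ) / Σ(bᵢcᵢ/nᵢ), where nᵢ is the stratum total.
Stratum 1 (Low): n = 183; a·d/n = 43·81/183 = 19.0328; b·c/n = 41·18/183 = 4.0328
Stratum 2 (Middle): n = 235; a·d/n = 112·47/235 = 22.4000; b·c/n = 59·17/235 = 4.2681
Stratum 3 (High): n = 561; a·d/n = 116·123/561 = 25.4332; b·c/n = 286·36/561 = 18.3529
OR_MH = (19.0328 + 22.4000 + 25.4332) / (4.0328 + 4.2681 + 18.3529) = 66.8659 / 26.6538 = 2.50868

2.509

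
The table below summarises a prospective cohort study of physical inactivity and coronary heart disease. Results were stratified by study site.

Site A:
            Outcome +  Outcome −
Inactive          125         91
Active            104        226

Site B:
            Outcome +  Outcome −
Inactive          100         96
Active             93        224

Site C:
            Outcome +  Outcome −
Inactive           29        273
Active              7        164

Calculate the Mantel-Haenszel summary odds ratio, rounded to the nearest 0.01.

OR_MH = Σ(aᵢdᵢ/nᵢ) / Σ(bᵢcᵢ/nᵢ), where nᵢ is the stratum total.
Stratum 1 (Site A): n = 546; a·d/n = 125·226/546 = 51.7399; b·c/n = 91·104/546 = 17.3333
Stratum 2 (Site B): n = 513; a·d/n = 100·224/513 = 43.6647; b·c/n = 96·93/513 = 17.4035
Stratum 3 (Site C): n = 473; a·d/n = 29·164/473 = 10.0550; b·c/n = 273·7/473 = 4.0402
OR_MH = (51.7399 + 43.6647 + 10.0550) / (17.3333 + 17.4035 + 4.0402) = 105.4596 / 38.7770 = 2.71964

2.72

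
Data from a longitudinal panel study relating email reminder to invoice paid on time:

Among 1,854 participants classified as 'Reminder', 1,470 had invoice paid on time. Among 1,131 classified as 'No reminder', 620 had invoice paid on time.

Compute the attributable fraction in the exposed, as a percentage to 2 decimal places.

From the description: a = 1470, b = 384, c = 620, d = 511.
Risk in exposed = 1470/1854 = 0.79288; risk in unexposed = 620/1131 = 0.54819.
RR = 0.79288/0.54819 = 1.44637
AR% = (RR − 1)/RR × 100 = (1.44637 − 1)/1.44637 × 100 = 30.8613%

30.86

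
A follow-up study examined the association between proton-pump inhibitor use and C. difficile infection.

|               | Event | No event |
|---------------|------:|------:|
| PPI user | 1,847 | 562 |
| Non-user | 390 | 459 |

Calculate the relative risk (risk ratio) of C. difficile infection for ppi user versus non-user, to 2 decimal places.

Cells: a = 1847, b = 562, c = 390, d = 459.
Risk in exposed = 1847/2409 = 0.76671; risk in unexposed = 390/849 = 0.45936.
RR = 0.76671 / 0.45936 = 1.66906
The risk among the exposed is 1.67 times that among the unexposed.

1.67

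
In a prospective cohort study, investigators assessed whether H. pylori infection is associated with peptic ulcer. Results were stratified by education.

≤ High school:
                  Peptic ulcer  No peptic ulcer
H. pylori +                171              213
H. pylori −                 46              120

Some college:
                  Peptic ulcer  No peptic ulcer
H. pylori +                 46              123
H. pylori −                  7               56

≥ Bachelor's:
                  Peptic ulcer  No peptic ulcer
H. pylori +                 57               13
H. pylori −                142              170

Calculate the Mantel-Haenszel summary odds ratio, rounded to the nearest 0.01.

2.80

OR_MH = Σ(aᵢdᵢ/nᵢ) / Σ(bᵢcᵢ/nᵢ), where nᵢ is the stratum total.
Stratum 1 (≤ High school): n = 550; a·d/n = 171·120/550 = 37.3091; b·c/n = 213·46/550 = 17.8145
Stratum 2 (Some college): n = 232; a·d/n = 46·56/232 = 11.1034; b·c/n = 123·7/232 = 3.7112
Stratum 3 (≥ Bachelor's): n = 382; a·d/n = 57·170/382 = 25.3665; b·c/n = 13·142/382 = 4.8325
OR_MH = (37.3091 + 11.1034 + 25.3665) / (17.8145 + 3.7112 + 4.8325) = 73.7790 / 26.3582 = 2.79909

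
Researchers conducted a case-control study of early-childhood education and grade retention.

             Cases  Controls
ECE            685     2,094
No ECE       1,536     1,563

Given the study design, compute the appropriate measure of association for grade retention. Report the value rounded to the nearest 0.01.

Cells: a = 685, b = 2094, c = 1536, d = 1563.
This is a case-control study: participants were sampled on outcome status, so risks in the source population cannot be estimated directly — relative risk is not valid here. The odds ratio is the appropriate measure.
OR = (a·d)/(b·c) = (685 × 1563) / (2094 × 1536) = 1070655 / 3216384 = 0.33288

0.33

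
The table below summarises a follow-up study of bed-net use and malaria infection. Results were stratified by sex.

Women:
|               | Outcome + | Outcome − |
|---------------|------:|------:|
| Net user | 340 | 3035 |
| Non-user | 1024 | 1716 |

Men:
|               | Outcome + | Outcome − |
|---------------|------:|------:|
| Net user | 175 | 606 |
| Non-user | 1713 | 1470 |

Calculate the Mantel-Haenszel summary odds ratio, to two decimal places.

OR_MH = Σ(aᵢdᵢ/nᵢ) / Σ(bᵢcᵢ/nᵢ), where nᵢ is the stratum total.
Stratum 1 (Women): n = 6115; a·d/n = 340·1716/6115 = 95.4113; b·c/n = 3035·1024/6115 = 508.2322
Stratum 2 (Men): n = 3964; a·d/n = 175·1470/3964 = 64.8966; b·c/n = 606·1713/3964 = 261.8764
OR_MH = (95.4113 + 64.8966) / (508.2322 + 261.8764) = 160.3079 / 770.1086 = 0.20816

0.21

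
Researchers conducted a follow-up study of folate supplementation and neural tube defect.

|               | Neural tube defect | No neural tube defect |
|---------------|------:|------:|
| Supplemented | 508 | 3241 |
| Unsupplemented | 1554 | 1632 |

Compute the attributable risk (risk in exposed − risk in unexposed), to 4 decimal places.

-0.3523

Cells: a = 508, b = 3241, c = 1554, d = 1632.
Risk in exposed = 508/3749 = 0.135503; risk in unexposed = 1554/3186 = 0.487759.
Risk difference = 0.135503 − 0.487759 = -0.352256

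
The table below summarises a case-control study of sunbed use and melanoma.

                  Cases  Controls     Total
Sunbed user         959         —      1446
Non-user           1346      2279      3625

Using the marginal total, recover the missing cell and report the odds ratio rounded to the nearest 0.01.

The missing cell is in the exposed row: 1446 − 959 = 487.
So a = 959, b = 487, c = 1346, d = 2279.
OR = (a·d)/(b·c) = (959 × 2279) / (487 × 1346) = 2185561 / 655502 = 3.33418

3.33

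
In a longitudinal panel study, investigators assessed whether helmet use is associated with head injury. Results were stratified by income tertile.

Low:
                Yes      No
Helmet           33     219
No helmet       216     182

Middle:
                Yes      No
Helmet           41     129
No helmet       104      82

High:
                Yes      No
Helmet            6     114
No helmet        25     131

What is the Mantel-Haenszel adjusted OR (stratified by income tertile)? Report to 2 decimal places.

0.18

OR_MH = Σ(aᵢdᵢ/nᵢ) / Σ(bᵢcᵢ/nᵢ), where nᵢ is the stratum total.
Stratum 1 (Low): n = 650; a·d/n = 33·182/650 = 9.2400; b·c/n = 219·216/650 = 72.7754
Stratum 2 (Middle): n = 356; a·d/n = 41·82/356 = 9.4438; b·c/n = 129·104/356 = 37.6854
Stratum 3 (High): n = 276; a·d/n = 6·131/276 = 2.8478; b·c/n = 114·25/276 = 10.3261
OR_MH = (9.2400 + 9.4438 + 2.8478) / (72.7754 + 37.6854 + 10.3261) = 21.5316 / 120.7869 = 0.17826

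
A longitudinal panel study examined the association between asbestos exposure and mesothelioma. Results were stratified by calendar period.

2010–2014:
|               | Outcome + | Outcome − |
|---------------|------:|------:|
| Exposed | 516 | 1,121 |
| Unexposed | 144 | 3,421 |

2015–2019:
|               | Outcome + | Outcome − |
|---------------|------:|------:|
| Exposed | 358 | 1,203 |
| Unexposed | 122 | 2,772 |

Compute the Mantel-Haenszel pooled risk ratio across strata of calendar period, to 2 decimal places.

6.66

RR_MH = Σ(aᵢ·n₀ᵢ/nᵢ) / Σ(cᵢ·n₁ᵢ/nᵢ), with n₁ᵢ = aᵢ+bᵢ (exposed), n₀ᵢ = cᵢ+dᵢ (unexposed), nᵢ = n₁ᵢ+n₀ᵢ.
Stratum 1 (2010–2014): n₁ = 1637, n₀ = 3565, n = 5202; a·n₀/n = 516·3565/5202 = 353.6217; c·n₁/n = 144·1637/5202 = 45.3149
Stratum 2 (2015–2019): n₁ = 1561, n₀ = 2894, n = 4455; a·n₀/n = 358·2894/4455 = 232.5594; c·n₁/n = 122·1561/4455 = 42.7479
RR_MH = (353.6217 + 232.5594) / (45.3149 + 42.7479) = 586.1811 / 88.0628 = 6.65640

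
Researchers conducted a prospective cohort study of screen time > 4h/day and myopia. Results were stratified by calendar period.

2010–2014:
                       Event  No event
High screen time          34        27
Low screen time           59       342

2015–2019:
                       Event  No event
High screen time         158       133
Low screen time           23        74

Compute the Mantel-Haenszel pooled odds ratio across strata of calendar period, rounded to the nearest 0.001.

4.880

OR_MH = Σ(aᵢdᵢ/nᵢ) / Σ(bᵢcᵢ/nᵢ), where nᵢ is the stratum total.
Stratum 1 (2010–2014): n = 462; a·d/n = 34·342/462 = 25.1688; b·c/n = 27·59/462 = 3.4481
Stratum 2 (2015–2019): n = 388; a·d/n = 158·74/388 = 30.1340; b·c/n = 133·23/388 = 7.8840
OR_MH = (25.1688 + 30.1340) / (3.4481 + 7.8840) = 55.3029 / 11.3321 = 4.88021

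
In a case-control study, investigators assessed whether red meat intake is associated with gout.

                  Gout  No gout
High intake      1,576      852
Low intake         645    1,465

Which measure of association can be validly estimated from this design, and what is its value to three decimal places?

4.201

Cells: a = 1576, b = 852, c = 645, d = 1465.
This is a case-control study: participants were sampled on outcome status, so risks in the source population cannot be estimated directly — relative risk is not valid here. The odds ratio is the appropriate measure.
OR = (a·d)/(b·c) = (1576 × 1465) / (852 × 645) = 2308840 / 549540 = 4.20140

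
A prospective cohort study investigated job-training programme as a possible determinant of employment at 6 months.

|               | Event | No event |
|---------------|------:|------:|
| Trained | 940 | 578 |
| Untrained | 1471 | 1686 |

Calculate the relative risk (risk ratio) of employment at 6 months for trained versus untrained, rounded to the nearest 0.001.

1.329

Cells: a = 940, b = 578, c = 1471, d = 1686.
Risk in exposed = 940/1518 = 0.61924; risk in unexposed = 1471/3157 = 0.46595.
RR = 0.61924 / 0.46595 = 1.32898
The risk among the exposed is 1.33 times that among the unexposed.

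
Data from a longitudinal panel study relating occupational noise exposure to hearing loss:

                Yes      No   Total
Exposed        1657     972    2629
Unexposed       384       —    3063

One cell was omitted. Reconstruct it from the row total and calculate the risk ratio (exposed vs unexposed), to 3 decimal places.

5.027

The missing cell is in the unexposed row: 3063 − 384 = 2679.
So a = 1657, b = 972, c = 384, d = 2679.
RR = [a/(a+b)] / [c/(c+d)] = (1657/2629) / (384/3063) = 0.63028/0.12537 = 5.02745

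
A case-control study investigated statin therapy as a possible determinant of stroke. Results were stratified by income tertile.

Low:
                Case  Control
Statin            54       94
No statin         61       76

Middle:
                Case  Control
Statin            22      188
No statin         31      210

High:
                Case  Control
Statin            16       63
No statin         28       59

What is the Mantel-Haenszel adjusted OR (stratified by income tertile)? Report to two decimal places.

OR_MH = Σ(aᵢdᵢ/nᵢ) / Σ(bᵢcᵢ/nᵢ), where nᵢ is the stratum total.
Stratum 1 (Low): n = 285; a·d/n = 54·76/285 = 14.4000; b·c/n = 94·61/285 = 20.1193
Stratum 2 (Middle): n = 451; a·d/n = 22·210/451 = 10.2439; b·c/n = 188·31/451 = 12.9224
Stratum 3 (High): n = 166; a·d/n = 16·59/166 = 5.6867; b·c/n = 63·28/166 = 10.6265
OR_MH = (14.4000 + 10.2439 + 5.6867) / (20.1193 + 12.9224 + 10.6265) = 30.3306 / 43.6682 = 0.69457

0.69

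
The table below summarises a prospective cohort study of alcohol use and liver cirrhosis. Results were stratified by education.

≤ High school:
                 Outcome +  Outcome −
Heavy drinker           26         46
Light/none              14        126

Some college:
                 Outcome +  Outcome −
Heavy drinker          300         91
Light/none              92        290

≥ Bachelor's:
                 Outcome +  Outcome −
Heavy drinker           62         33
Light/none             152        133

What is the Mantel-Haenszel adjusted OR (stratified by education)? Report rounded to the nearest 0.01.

OR_MH = Σ(aᵢdᵢ/nᵢ) / Σ(bᵢcᵢ/nᵢ), where nᵢ is the stratum total.
Stratum 1 (≤ High school): n = 212; a·d/n = 26·126/212 = 15.4528; b·c/n = 46·14/212 = 3.0377
Stratum 2 (Some college): n = 773; a·d/n = 300·290/773 = 112.5485; b·c/n = 91·92/773 = 10.8305
Stratum 3 (≥ Bachelor's): n = 380; a·d/n = 62·133/380 = 21.7000; b·c/n = 33·152/380 = 13.2000
OR_MH = (15.4528 + 112.5485 + 21.7000) / (3.0377 + 10.8305 + 13.2000) = 149.7013 / 27.0683 = 5.53051

5.53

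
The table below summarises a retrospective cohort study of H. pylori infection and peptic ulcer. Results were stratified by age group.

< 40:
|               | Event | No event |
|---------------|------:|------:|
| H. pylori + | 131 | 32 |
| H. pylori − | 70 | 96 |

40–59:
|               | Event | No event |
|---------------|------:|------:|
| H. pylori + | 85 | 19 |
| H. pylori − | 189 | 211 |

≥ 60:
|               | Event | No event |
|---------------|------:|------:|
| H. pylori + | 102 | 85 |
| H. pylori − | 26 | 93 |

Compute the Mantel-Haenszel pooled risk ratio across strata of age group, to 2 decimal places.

1.93

RR_MH = Σ(aᵢ·n₀ᵢ/nᵢ) / Σ(cᵢ·n₁ᵢ/nᵢ), with n₁ᵢ = aᵢ+bᵢ (exposed), n₀ᵢ = cᵢ+dᵢ (unexposed), nᵢ = n₁ᵢ+n₀ᵢ.
Stratum 1 (< 40): n₁ = 163, n₀ = 166, n = 329; a·n₀/n = 131·166/329 = 66.0973; c·n₁/n = 70·163/329 = 34.6809
Stratum 2 (40–59): n₁ = 104, n₀ = 400, n = 504; a·n₀/n = 85·400/504 = 67.4603; c·n₁/n = 189·104/504 = 39.0000
Stratum 3 (≥ 60): n₁ = 187, n₀ = 119, n = 306; a·n₀/n = 102·119/306 = 39.6667; c·n₁/n = 26·187/306 = 15.8889
RR_MH = (66.0973 + 67.4603 + 39.6667) / (34.6809 + 39.0000 + 15.8889) = 173.2242 / 89.5697 = 1.93396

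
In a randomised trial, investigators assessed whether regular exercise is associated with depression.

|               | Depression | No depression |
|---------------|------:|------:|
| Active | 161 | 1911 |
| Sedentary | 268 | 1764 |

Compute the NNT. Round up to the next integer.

Risk in treated group = 161/2072 = 0.07770; risk in control = 268/2032 = 0.13189.
Absolute risk reduction = 0.13189 − 0.07770 = 0.05419
NNT = 1 / ARR = 1 / 0.05419 = 18.455 → round up → 19

19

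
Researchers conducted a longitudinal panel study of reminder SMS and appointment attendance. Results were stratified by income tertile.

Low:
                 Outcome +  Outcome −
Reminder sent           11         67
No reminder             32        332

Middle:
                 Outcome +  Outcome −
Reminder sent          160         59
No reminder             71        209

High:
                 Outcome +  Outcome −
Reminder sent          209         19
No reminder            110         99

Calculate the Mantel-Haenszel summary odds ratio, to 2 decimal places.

OR_MH = Σ(aᵢdᵢ/nᵢ) / Σ(bᵢcᵢ/nᵢ), where nᵢ is the stratum total.
Stratum 1 (Low): n = 442; a·d/n = 11·332/442 = 8.2624; b·c/n = 67·32/442 = 4.8507
Stratum 2 (Middle): n = 499; a·d/n = 160·209/499 = 67.0140; b·c/n = 59·71/499 = 8.3948
Stratum 3 (High): n = 437; a·d/n = 209·99/437 = 47.3478; b·c/n = 19·110/437 = 4.7826
OR_MH = (8.2624 + 67.0140 + 47.3478) / (4.8507 + 8.3948 + 4.7826) = 122.6243 / 18.0281 = 6.80185

6.80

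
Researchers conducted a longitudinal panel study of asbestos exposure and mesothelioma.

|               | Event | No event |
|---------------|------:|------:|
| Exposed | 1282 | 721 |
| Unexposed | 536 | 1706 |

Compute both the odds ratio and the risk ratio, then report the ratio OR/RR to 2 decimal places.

Cells: a = 1282, b = 721, c = 536, d = 1706.
OR = (1282·1706)/(721·536) = 2187092/386456 = 5.65936
Risk in exposed = 1282/2003 = 0.64004; risk in unexposed = 536/2242 = 0.23907; RR = 2.67718
OR/RR = 5.65936 / 2.67718 = 2.11392
The outcome is not rare, so the OR lies further from 1 than the RR.

2.11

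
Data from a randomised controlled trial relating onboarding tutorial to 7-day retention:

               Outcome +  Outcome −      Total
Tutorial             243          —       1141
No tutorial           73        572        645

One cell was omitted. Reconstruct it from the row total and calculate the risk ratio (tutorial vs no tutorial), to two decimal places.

1.88

The missing cell is in the exposed row: 1141 − 243 = 898.
So a = 243, b = 898, c = 73, d = 572.
RR = [a/(a+b)] / [c/(c+d)] = (243/1141) / (73/645) = 0.21297/0.11318 = 1.88173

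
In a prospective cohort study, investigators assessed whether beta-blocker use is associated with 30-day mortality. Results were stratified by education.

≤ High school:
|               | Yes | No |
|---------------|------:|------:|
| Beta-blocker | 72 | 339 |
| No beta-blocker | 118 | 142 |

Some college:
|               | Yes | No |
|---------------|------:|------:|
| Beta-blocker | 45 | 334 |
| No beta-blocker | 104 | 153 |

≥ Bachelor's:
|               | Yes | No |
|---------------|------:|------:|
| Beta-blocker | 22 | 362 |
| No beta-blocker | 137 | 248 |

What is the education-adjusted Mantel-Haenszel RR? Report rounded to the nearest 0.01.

RR_MH = Σ(aᵢ·n₀ᵢ/nᵢ) / Σ(cᵢ·n₁ᵢ/nᵢ), with n₁ᵢ = aᵢ+bᵢ (exposed), n₀ᵢ = cᵢ+dᵢ (unexposed), nᵢ = n₁ᵢ+n₀ᵢ.
Stratum 1 (≤ High school): n₁ = 411, n₀ = 260, n = 671; a·n₀/n = 72·260/671 = 27.8987; c·n₁/n = 118·411/671 = 72.2772
Stratum 2 (Some college): n₁ = 379, n₀ = 257, n = 636; a·n₀/n = 45·257/636 = 18.1840; c·n₁/n = 104·379/636 = 61.9748
Stratum 3 (≥ Bachelor's): n₁ = 384, n₀ = 385, n = 769; a·n₀/n = 22·385/769 = 11.0143; c·n₁/n = 137·384/769 = 68.4109
RR_MH = (27.8987 + 18.1840 + 11.0143) / (72.2772 + 61.9748 + 68.4109) = 57.0969 / 202.6630 = 0.28173

0.28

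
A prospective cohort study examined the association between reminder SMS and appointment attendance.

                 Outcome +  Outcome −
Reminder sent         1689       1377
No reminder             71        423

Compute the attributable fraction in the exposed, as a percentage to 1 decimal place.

Cells: a = 1689, b = 1377, c = 71, d = 423.
Risk in exposed = 1689/3066 = 0.55088; risk in unexposed = 71/494 = 0.14372.
RR = 0.55088/0.14372 = 3.83289
AR% = (RR − 1)/RR × 100 = (3.83289 − 1)/3.83289 × 100 = 73.9100%

73.9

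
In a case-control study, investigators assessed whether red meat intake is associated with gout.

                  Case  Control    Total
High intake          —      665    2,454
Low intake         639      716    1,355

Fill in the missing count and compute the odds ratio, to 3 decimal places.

3.014

The missing cell is in the exposed row: 2454 − 665 = 1789.
So a = 1789, b = 665, c = 639, d = 716.
OR = (a·d)/(b·c) = (1789 × 716) / (665 × 639) = 1280924 / 424935 = 3.01440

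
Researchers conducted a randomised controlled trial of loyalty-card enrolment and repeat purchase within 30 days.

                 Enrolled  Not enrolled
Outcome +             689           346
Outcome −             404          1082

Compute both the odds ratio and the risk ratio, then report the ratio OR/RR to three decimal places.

2.050

Reading the table with exposure as columns: a = 689 (Enrolled, case), b = 404 (Enrolled, non-case), c = 346 (Not enrolled, case), d = 1082.
OR = (689·1082)/(404·346) = 745498/139784 = 5.33321
Risk in exposed = 689/1093 = 0.63038; risk in unexposed = 346/1428 = 0.24230; RR = 2.60166
OR/RR = 5.33321 / 2.60166 = 2.04992
The outcome is not rare, so the OR lies further from 1 than the RR.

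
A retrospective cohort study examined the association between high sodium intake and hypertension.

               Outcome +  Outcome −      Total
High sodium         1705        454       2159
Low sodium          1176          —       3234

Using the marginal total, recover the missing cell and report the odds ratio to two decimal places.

The missing cell is in the unexposed row: 3234 − 1176 = 2058.
So a = 1705, b = 454, c = 1176, d = 2058.
OR = (a·d)/(b·c) = (1705 × 2058) / (454 × 1176) = 3508890 / 533904 = 6.57214

6.57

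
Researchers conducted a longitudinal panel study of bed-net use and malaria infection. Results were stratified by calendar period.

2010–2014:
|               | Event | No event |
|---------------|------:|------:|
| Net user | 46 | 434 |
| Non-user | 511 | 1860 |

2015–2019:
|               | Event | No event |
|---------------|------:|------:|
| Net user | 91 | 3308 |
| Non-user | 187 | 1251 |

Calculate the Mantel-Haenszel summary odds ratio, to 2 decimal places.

0.26

OR_MH = Σ(aᵢdᵢ/nᵢ) / Σ(bᵢcᵢ/nᵢ), where nᵢ is the stratum total.
Stratum 1 (2010–2014): n = 2851; a·d/n = 46·1860/2851 = 30.0105; b·c/n = 434·511/2851 = 77.7881
Stratum 2 (2015–2019): n = 4837; a·d/n = 91·1251/4837 = 23.5355; b·c/n = 3308·187/4837 = 127.8884
OR_MH = (30.0105 + 23.5355) / (77.7881 + 127.8884) = 53.5460 / 205.6765 = 0.26034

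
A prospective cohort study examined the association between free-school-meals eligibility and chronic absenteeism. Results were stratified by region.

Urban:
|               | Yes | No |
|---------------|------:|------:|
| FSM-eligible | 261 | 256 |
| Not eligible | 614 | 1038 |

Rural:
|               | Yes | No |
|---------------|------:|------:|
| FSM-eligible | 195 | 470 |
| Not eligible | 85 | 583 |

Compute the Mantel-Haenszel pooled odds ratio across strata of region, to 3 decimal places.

OR_MH = Σ(aᵢdᵢ/nᵢ) / Σ(bᵢcᵢ/nᵢ), where nᵢ is the stratum total.
Stratum 1 (Urban): n = 2169; a·d/n = 261·1038/2169 = 124.9046; b·c/n = 256·614/2169 = 72.4684
Stratum 2 (Rural): n = 1333; a·d/n = 195·583/1333 = 85.2851; b·c/n = 470·85/1333 = 29.9700
OR_MH = (124.9046 + 85.2851) / (72.4684 + 29.9700) = 210.1896 / 102.4384 = 2.05186

2.052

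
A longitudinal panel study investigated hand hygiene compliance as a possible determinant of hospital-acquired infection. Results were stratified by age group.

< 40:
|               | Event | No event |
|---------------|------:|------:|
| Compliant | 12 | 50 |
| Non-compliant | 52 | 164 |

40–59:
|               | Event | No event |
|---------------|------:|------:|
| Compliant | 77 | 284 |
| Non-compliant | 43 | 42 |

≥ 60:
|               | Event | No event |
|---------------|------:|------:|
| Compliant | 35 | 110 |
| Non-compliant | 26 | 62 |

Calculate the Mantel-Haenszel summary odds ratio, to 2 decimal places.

0.48

OR_MH = Σ(aᵢdᵢ/nᵢ) / Σ(bᵢcᵢ/nᵢ), where nᵢ is the stratum total.
Stratum 1 (< 40): n = 278; a·d/n = 12·164/278 = 7.0791; b·c/n = 50·52/278 = 9.3525
Stratum 2 (40–59): n = 446; a·d/n = 77·42/446 = 7.2511; b·c/n = 284·43/446 = 27.3812
Stratum 3 (≥ 60): n = 233; a·d/n = 35·62/233 = 9.3133; b·c/n = 110·26/233 = 12.2747
OR_MH = (7.0791 + 7.2511 + 9.3133) / (9.3525 + 27.3812 + 12.2747) = 23.6436 / 49.0084 = 0.48244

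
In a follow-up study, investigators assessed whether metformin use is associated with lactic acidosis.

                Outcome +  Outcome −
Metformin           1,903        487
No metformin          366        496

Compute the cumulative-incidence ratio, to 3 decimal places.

1.875

Cells: a = 1903, b = 487, c = 366, d = 496.
Risk in exposed = 1903/2390 = 0.79623; risk in unexposed = 366/862 = 0.42459.
RR = 0.79623 / 0.42459 = 1.87528
The risk among the exposed is 1.88 times that among the unexposed.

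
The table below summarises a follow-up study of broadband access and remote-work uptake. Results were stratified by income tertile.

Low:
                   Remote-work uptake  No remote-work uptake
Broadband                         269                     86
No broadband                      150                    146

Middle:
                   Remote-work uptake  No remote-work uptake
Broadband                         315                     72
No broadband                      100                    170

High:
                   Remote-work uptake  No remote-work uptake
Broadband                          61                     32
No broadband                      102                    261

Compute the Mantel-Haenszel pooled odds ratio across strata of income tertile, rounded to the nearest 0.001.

4.660

OR_MH = Σ(aᵢdᵢ/nᵢ) / Σ(bᵢcᵢ/nᵢ), where nᵢ is the stratum total.
Stratum 1 (Low): n = 651; a·d/n = 269·146/651 = 60.3287; b·c/n = 86·150/651 = 19.8157
Stratum 2 (Middle): n = 657; a·d/n = 315·170/657 = 81.5068; b·c/n = 72·100/657 = 10.9589
Stratum 3 (High): n = 456; a·d/n = 61·261/456 = 34.9145; b·c/n = 32·102/456 = 7.1579
OR_MH = (60.3287 + 81.5068 + 34.9145) / (19.8157 + 10.9589 + 7.1579) = 176.7500 / 37.9325 = 4.65960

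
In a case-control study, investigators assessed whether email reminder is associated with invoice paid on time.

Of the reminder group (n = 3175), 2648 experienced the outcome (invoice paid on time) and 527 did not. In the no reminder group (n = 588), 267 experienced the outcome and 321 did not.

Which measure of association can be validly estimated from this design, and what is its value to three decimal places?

From the description: a = 2648, b = 527, c = 267, d = 321.
This is a case-control study: participants were sampled on outcome status, so risks in the source population cannot be estimated directly — relative risk is not valid here. The odds ratio is the appropriate measure.
OR = (a·d)/(b·c) = (2648 × 321) / (527 × 267) = 850008 / 140709 = 6.04089

6.041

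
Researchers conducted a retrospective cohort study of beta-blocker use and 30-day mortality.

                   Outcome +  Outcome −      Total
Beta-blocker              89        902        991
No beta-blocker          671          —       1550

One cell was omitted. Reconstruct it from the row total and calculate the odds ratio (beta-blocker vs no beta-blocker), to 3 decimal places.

The missing cell is in the unexposed row: 1550 − 671 = 879.
So a = 89, b = 902, c = 671, d = 879.
OR = (a·d)/(b·c) = (89 × 879) / (902 × 671) = 78231 / 605242 = 0.12926

0.129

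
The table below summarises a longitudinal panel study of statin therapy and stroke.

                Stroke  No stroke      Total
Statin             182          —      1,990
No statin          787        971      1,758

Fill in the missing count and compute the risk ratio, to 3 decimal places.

The missing cell is in the exposed row: 1990 − 182 = 1808.
So a = 182, b = 1808, c = 787, d = 971.
RR = [a/(a+b)] / [c/(c+d)] = (182/1990) / (787/1758) = 0.09146/0.44767 = 0.20430

0.204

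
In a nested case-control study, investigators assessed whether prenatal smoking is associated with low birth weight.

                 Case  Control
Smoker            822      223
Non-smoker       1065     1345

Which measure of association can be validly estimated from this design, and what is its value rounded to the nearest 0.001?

4.655

Cells: a = 822, b = 223, c = 1065, d = 1345.
This is a nested case-control study: participants were sampled on outcome status, so risks in the source population cannot be estimated directly — relative risk is not valid here. The odds ratio is the appropriate measure.
OR = (a·d)/(b·c) = (822 × 1345) / (223 × 1065) = 1105590 / 237495 = 4.65521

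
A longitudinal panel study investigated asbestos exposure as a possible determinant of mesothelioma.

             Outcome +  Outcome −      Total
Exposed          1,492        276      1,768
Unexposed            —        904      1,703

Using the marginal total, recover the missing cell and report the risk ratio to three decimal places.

1.799

The missing cell is in the unexposed row: 1703 − 904 = 799.
So a = 1492, b = 276, c = 799, d = 904.
RR = [a/(a+b)] / [c/(c+d)] = (1492/1768) / (799/1703) = 0.84389/0.46917 = 1.79868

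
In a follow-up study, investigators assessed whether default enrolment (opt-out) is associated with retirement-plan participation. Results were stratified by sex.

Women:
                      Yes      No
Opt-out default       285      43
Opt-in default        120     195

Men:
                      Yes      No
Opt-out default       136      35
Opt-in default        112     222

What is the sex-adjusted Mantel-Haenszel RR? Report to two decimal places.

2.32

RR_MH = Σ(aᵢ·n₀ᵢ/nᵢ) / Σ(cᵢ·n₁ᵢ/nᵢ), with n₁ᵢ = aᵢ+bᵢ (exposed), n₀ᵢ = cᵢ+dᵢ (unexposed), nᵢ = n₁ᵢ+n₀ᵢ.
Stratum 1 (Women): n₁ = 328, n₀ = 315, n = 643; a·n₀/n = 285·315/643 = 139.6190; c·n₁/n = 120·328/643 = 61.2131
Stratum 2 (Men): n₁ = 171, n₀ = 334, n = 505; a·n₀/n = 136·334/505 = 89.9485; c·n₁/n = 112·171/505 = 37.9248
RR_MH = (139.6190 + 89.9485) / (61.2131 + 37.9248) = 229.5675 / 99.1378 = 2.31564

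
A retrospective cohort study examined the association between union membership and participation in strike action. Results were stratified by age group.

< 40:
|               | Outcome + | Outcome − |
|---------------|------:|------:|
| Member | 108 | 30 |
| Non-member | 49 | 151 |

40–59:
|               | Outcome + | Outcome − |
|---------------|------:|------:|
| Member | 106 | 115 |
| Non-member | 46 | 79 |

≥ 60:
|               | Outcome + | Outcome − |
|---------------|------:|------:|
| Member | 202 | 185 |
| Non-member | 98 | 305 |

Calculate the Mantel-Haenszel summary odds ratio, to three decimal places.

3.532

OR_MH = Σ(aᵢdᵢ/nᵢ) / Σ(bᵢcᵢ/nᵢ), where nᵢ is the stratum total.
Stratum 1 (< 40): n = 338; a·d/n = 108·151/338 = 48.2485; b·c/n = 30·49/338 = 4.3491
Stratum 2 (40–59): n = 346; a·d/n = 106·79/346 = 24.2023; b·c/n = 115·46/346 = 15.2890
Stratum 3 (≥ 60): n = 790; a·d/n = 202·305/790 = 77.9873; b·c/n = 185·98/790 = 22.9494
OR_MH = (48.2485 + 24.2023 + 77.9873) / (4.3491 + 15.2890 + 22.9494) = 150.4382 / 42.5875 = 3.53245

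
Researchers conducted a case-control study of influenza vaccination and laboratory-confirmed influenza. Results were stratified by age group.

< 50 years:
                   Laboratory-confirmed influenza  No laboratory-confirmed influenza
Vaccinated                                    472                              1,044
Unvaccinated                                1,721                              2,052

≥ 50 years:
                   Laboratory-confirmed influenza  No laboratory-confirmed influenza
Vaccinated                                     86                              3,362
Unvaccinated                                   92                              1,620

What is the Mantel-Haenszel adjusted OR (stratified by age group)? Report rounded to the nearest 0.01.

OR_MH = Σ(aᵢdᵢ/nᵢ) / Σ(bᵢcᵢ/nᵢ), where nᵢ is the stratum total.
Stratum 1 (< 50 years): n = 5289; a·d/n = 472·2052/5289 = 183.1242; b·c/n = 1044·1721/5289 = 339.7096
Stratum 2 (≥ 50 years): n = 5160; a·d/n = 86·1620/5160 = 27.0000; b·c/n = 3362·92/5160 = 59.9426
OR_MH = (183.1242 + 27.0000) / (339.7096 + 59.9426) = 210.1242 / 399.6522 = 0.52577

0.53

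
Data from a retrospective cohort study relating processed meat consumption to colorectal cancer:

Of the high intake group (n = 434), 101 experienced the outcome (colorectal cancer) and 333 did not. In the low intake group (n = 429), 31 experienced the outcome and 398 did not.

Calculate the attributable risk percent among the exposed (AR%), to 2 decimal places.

68.95

From the description: a = 101, b = 333, c = 31, d = 398.
Risk in exposed = 101/434 = 0.23272; risk in unexposed = 31/429 = 0.07226.
RR = 0.23272/0.07226 = 3.22053
AR% = (RR − 1)/RR × 100 = (3.22053 − 1)/3.22053 × 100 = 68.9492%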